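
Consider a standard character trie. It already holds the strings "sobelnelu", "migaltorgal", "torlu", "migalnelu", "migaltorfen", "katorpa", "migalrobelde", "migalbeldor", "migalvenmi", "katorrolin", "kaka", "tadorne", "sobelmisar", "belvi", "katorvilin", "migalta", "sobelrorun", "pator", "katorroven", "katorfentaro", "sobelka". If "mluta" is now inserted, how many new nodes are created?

The longest prefix of "mluta" already in the trie is "m" (length 1).
New nodes needed: |"mluta"| − 1 = 5 − 1 = 4.

4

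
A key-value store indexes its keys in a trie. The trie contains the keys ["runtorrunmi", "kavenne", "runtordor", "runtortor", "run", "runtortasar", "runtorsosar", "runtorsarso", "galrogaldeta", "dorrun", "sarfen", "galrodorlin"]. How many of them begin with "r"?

7

Traverse to the node for "r", then collect every word in that subtree.
Words under "r": run, runtordor, runtorrunmi, runtorsarso, runtorsosar, runtortasar, runtortor
Count: 7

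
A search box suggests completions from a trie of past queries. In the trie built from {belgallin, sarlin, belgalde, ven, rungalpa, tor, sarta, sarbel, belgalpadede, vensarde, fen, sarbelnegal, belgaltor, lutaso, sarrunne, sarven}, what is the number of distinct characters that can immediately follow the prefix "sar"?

Follow the path "sar" to its node, then look at its outgoing edges.
Characters that immediately follow "sar" among the stored strings: {b, l, r, t, v}.
That node has 5 child edges.

5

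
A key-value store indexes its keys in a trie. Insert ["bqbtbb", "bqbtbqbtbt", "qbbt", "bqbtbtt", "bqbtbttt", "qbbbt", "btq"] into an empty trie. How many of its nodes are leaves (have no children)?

6

A leaf is a node with no children — equivalently, the end of a word that is not a proper prefix of any other stored word.
Those words: "bqbtbb", "bqbtbqbtbt", "bqbtbttt", "btq", "qbbbt", "qbbt"
Leaf count: 6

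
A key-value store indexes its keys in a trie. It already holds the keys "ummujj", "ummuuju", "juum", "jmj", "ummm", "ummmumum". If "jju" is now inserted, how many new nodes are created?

2

The longest prefix of "jju" already in the trie is "j" (length 1).
New nodes needed: |"jju"| − 1 = 3 − 1 = 2.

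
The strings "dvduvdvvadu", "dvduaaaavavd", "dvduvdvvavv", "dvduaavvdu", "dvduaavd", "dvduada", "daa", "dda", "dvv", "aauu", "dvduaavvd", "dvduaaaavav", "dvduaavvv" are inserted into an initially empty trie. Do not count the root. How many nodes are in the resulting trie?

Trie structure (* marks end of a word):
(root)
├─ a
│  └─ a
│     └─ u
│        └─ u *
└─ d
   ├─ a
   │  └─ a *
   ├─ d
   │  └─ a *
   └─ v
      ├─ d
      │  └─ u
      │     ├─ a
      │     │  ├─ a
      │     │  │  ├─ a
      │     │  │  │  └─ a
      │     │  │  │     └─ v
      │     │  │  │        └─ a
      │     │  │  │           └─ v *
      │     │  │  │              └─ d *
      │     │  │  └─ v
      │     │  │     ├─ d *
      │     │  │     └─ v
      │     │  │        ├─ d *
      │     │  │        │  └─ u *
      │     │  │        └─ v *
      │     │  └─ d
      │     │     └─ a *
      │     └─ v
      │        └─ d
      │           └─ v
      │              └─ v
      │                 └─ a
      │                    ├─ d
      │                    │  └─ u *
      │                    └─ v
      │                       └─ v *
      └─ v *
Counting every labelled node above: 38.

38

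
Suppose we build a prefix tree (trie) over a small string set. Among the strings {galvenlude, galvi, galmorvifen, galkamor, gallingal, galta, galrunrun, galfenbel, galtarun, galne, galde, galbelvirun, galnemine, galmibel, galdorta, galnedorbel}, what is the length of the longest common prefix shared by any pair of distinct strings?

Equivalently: take the maximum, over all pairs, of their longest common prefix length.
"galne" and "galnedorbel" agree on "galne" (5 characters) before diverging; nothing deeper is shared.
Longest shared-prefix length: 5

5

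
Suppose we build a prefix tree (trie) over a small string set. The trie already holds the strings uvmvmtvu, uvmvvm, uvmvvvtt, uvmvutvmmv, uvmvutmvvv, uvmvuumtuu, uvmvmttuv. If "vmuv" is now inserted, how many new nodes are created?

No existing word starts with "v", so every character of "vmuv" needs a new node.
4 − 0 = 4 new nodes.

4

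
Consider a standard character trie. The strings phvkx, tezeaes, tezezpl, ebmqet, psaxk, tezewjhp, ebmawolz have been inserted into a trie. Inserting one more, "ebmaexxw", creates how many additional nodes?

Walking "ebmaexxw" from the root, the first 4 characters ("ebma") follow existing edges; "e" is the first miss.
Each of the 4 remaining characters creates one node.

4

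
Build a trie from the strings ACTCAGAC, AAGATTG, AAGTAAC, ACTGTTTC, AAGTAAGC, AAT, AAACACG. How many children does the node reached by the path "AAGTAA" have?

Follow the path "AAGTAA" to its node, then look at its outgoing edges.
Characters that immediately follow "AAGTAA" among the stored strings: {C, G}.
That node has 2 child edges.

2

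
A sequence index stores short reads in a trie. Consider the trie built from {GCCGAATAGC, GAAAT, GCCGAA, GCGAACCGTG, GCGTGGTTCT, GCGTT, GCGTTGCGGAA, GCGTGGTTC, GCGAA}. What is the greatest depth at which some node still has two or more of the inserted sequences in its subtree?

9

The deepest shared node is where two words last agree before diverging.
"GCGTGGTTC" and "GCGTGGTTCT" agree on "GCGTGGTTC" (9 characters) before diverging; nothing deeper is shared.
Longest shared-prefix length: 9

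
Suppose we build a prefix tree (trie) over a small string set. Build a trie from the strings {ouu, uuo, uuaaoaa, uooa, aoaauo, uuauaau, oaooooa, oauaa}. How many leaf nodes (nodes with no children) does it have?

8

Leaves are exactly the stored words that no other stored word extends.
Those words: "aoaauo", "oaooooa", "oauaa", "ouu", "uooa", "uuaaoaa", "uuauaau", "uuo"
Leaf count: 8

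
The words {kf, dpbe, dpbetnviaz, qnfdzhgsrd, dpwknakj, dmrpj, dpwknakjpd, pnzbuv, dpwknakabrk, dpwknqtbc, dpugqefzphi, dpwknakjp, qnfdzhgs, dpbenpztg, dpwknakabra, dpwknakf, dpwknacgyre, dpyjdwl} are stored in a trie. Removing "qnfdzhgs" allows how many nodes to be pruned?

After clearing the end-marker at "qnfdzhgs", prune upward until reaching a node still needed by another word.
Every node on "qnfdzhgs" is still needed (e.g. by "qnfdzhgsrd"), so nothing is freed.
Nodes removed: 0

0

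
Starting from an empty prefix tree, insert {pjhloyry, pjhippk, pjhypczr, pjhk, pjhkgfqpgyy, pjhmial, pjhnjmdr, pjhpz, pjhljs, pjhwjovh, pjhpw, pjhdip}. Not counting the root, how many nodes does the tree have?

47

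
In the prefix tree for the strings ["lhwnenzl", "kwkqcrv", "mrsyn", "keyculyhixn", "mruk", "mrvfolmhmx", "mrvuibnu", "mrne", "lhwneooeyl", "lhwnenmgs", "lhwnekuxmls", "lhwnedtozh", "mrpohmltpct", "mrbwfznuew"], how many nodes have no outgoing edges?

14

Leaves are exactly the stored words that no other stored word extends.
Those words: "keyculyhixn", "kwkqcrv", "lhwnedtozh", "lhwnekuxmls", "lhwnenmgs", "lhwnenzl", "lhwneooeyl", "mrbwfznuew", "mrne", "mrpohmltpct", "mrsyn", "mruk", "mrvfolmhmx", "mrvuibnu"
Leaf count: 14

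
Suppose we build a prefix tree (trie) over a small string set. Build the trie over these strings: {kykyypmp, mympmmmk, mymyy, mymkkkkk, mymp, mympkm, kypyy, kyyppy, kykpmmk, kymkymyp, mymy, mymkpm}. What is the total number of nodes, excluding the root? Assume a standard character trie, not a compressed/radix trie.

Count nodes per top-level branch (shared prefixes stored once):
  'k'-branch (kykpmmk, kykyypmp, kymkymyp, kypyy, kyyppy): 25 nodes
  'm'-branch (mymkkkkk, mymkpm, mymp, mympkm, mympmmmk, mymy, mymyy): 19 nodes
Sum: 44

44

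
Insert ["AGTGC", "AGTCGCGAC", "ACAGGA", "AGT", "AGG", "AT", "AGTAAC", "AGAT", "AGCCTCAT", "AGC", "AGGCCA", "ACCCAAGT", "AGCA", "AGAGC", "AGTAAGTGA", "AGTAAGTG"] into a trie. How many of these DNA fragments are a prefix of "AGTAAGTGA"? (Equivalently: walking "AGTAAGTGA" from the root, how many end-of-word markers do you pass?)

3

Traverse "AGTAAGTGA" character by character; count nodes along the way that are marked as word ends.
Prefixes of the query that are stored words: "AGT", "AGTAAGTG", "AGTAAGTGA"
Count: 3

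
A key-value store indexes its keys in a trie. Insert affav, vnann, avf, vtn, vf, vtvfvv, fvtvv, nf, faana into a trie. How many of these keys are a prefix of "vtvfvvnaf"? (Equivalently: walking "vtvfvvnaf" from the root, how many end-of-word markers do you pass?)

1

Walk "vtvfvvnaf" from the root; an end-of-word marker is hit whenever a stored word is a prefix of "vtvfvvnaf".
Prefixes of the query that are stored words: "vtvfvv"
Count: 1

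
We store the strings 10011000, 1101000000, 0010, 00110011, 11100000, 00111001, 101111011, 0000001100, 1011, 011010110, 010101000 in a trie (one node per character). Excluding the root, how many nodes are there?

66

Count nodes per top-level branch (shared prefixes stored once):
  '0'-branch (0000001100, 0010, 00110011, 00111001, 010101000, 011010110): 36 nodes
  '1'-branch (10011000, 1011, 101111011, 1101000000, 11100000): 30 nodes
Sum: 66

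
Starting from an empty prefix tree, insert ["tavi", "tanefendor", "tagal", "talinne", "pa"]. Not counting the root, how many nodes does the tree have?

Trace insertions, counting only characters that open a new branch:
  "tavi" → 4 new (t, a, v, i)
  "tanefendor" → prefix "ta" already present; 8 new (n, e, f, e, n, d, o, r)
  "tagal" → prefix "ta" already present; 3 new (g, a, l)
  "talinne" → prefix "ta" already present; 5 new (l, i, n, n, e)
  "pa" → 2 new (p, a)
Total nodes = 4 + 8 + 3 + 5 + 2 = 22

22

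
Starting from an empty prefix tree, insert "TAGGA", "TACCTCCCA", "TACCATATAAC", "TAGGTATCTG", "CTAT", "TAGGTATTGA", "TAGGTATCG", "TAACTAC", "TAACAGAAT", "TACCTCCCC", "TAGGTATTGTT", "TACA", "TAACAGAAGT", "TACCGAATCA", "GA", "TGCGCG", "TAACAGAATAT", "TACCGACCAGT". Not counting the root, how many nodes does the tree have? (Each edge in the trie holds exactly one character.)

For each word, the new-node count is its length minus the longest prefix already in the trie:
  "TAGGA" → 5 new (T, A, G, G, A)
  "TACCTCCCA" → prefix "TA" already present; 7 new (C, C, T, C, C, C, A)
  "TACCATATAAC" → prefix "TACC" already present; 7 new (A, T, A, T, A, A, C)
  "TAGGTATCTG" → prefix "TAGG" already present; 6 new (T, A, T, C, T, G)
  "CTAT" → 4 new (C, T, A, T)
  "TAGGTATTGA" → prefix "TAGGTAT" already present; 3 new (T, G, A)
  "TAGGTATCG" → prefix "TAGGTATC" already present; 1 new (G)
  "TAACTAC" → prefix "TA" already present; 5 new (A, C, T, A, C)
  "TAACAGAAT" → prefix "TAAC" already present; 5 new (A, G, A, A, T)
  "TACCTCCCC" → prefix "TACCTCCC" already present; 1 new (C)
  "TAGGTATTGTT" → prefix "TAGGTATTG" already present; 2 new (T, T)
  "TACA" → prefix "TAC" already present; 1 new (A)
  "TAACAGAAGT" → prefix "TAACAGAA" already present; 2 new (G, T)
  "TACCGAATCA" → prefix "TACC" already present; 6 new (G, A, A, T, C, A)
  "GA" → 2 new (G, A)
  "TGCGCG" → prefix "T" already present; 5 new (G, C, G, C, G)
  "TAACAGAATAT" → prefix "TAACAGAAT" already present; 2 new (A, T)
  "TACCGACCAGT" → prefix "TACCGA" already present; 5 new (C, C, A, G, T)
Total nodes = 5 + 7 + 7 + 6 + 4 + 3 + 1 + 5 + 5 + 1 + 2 + 1 + 2 + 6 + 2 + 5 + 2 + 5 = 69

69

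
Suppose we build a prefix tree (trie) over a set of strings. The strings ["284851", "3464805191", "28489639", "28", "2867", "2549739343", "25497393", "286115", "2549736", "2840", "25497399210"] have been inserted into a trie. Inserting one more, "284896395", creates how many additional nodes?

Walking "284896395" from the root, the first 8 characters ("28489639") follow existing edges; "5" is the first miss.
So 9 − 8 = 1 new nodes.

1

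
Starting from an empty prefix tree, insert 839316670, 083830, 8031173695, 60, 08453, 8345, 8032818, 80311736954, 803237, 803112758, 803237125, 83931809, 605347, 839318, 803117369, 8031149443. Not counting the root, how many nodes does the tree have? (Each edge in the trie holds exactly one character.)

57

Count nodes per top-level branch (shared prefixes stored once):
  '0'-branch (083830, 08453): 9 nodes
  '6'-branch (60, 605347): 6 nodes
  '8'-branch (803112758, 8031149443, 803117369, 8031173695, 80311736954, 803237, 803237125, 8032818, 8345, 839316670, 839318, 83931809): 42 nodes
Sum: 57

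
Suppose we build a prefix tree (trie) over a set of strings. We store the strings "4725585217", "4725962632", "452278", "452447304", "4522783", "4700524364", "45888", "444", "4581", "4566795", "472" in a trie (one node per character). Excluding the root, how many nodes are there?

Count nodes per top-level branch (shared prefixes stored once):
  '4'-branch (444, 452278, 4522783, 452447304, 4566795, 4581, 45888, 4700524364, 472, 4725585217, 4725962632): 47 nodes
Sum: 47

47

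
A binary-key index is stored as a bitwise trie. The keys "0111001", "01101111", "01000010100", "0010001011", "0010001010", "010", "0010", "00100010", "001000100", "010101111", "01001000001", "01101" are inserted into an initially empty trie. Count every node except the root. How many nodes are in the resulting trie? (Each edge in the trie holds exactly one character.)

Count nodes per top-level branch (shared prefixes stored once):
  '0'-branch (0010, 00100010, 001000100, 0010001010, 0010001011, 010, 01000010100, 01001000001, 010101111, 01101, 01101111, 0111001): 45 nodes
Sum: 45

45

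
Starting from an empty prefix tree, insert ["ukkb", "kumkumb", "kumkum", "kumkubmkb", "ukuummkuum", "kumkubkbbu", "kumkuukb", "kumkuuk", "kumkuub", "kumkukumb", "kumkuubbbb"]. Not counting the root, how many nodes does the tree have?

38

Count nodes per top-level branch (shared prefixes stored once):
  'k'-branch (kumkubkbbu, kumkubmkb, kumkukumb, kumkum, kumkumb, kumkuub, kumkuubbbb, kumkuuk, kumkuukb): 26 nodes
  'u'-branch (ukkb, ukuummkuum): 12 nodes
Sum: 38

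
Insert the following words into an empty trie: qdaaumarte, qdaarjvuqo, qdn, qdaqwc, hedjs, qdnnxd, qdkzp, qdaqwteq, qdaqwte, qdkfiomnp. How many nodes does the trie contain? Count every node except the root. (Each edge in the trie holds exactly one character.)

Insert word by word; a character creates a node only if that edge doesn't already exist:
  "qdaaumarte" → 10 new (q, d, a, a, u, m, a, r, t, e)
  "qdaarjvuqo" → prefix "qdaa" already present; 6 new (r, j, v, u, q, o)
  "qdn" → prefix "qd" already present; 1 new (n)
  "qdaqwc" → prefix "qda" already present; 3 new (q, w, c)
  "hedjs" → 5 new (h, e, d, j, s)
  "qdnnxd" → prefix "qdn" already present; 3 new (n, x, d)
  "qdkzp" → prefix "qd" already present; 3 new (k, z, p)
  "qdaqwteq" → prefix "qdaqw" already present; 3 new (t, e, q)
  "qdaqwte" → prefix "qdaqwte" already present; 0 new (none)
  "qdkfiomnp" → prefix "qdk" already present; 6 new (f, i, o, m, n, p)
Total nodes = 10 + 6 + 1 + 3 + 5 + 3 + 3 + 3 + 0 + 6 = 40

40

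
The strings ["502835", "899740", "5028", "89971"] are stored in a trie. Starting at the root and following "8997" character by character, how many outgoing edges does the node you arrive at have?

Walk "8997" from the root, arriving at one node.
Characters that immediately follow "8997" among the stored strings: {1, 4}.
That node has 2 child edges.

2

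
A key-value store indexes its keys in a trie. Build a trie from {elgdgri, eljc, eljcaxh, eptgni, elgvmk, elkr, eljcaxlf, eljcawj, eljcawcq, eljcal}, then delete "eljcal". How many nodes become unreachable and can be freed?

1

After clearing the end-marker at "eljcal", prune upward until reaching a node still needed by another word.
The suffix "l" (1 node) is used only by "eljcal"; the node for "eljca" still has the child "x", so pruning stops there.
Nodes removed: 1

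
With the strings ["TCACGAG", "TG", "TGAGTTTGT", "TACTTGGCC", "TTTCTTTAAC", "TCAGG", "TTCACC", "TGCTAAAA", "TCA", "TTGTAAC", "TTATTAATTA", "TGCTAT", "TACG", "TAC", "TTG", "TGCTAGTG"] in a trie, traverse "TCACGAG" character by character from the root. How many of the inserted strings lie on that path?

Check each prefix of "TCACGAG" against the stored set — each match is an end-marker on the path.
Prefixes of the query that are stored words: "TCA", "TCACGAG"
Count: 2

2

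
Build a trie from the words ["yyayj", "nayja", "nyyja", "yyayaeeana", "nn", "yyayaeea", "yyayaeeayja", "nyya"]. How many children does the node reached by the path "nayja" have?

0

Walk "nayja" from the root, arriving at one node.
No stored string extends past "nayja".
That node has 0 child edges.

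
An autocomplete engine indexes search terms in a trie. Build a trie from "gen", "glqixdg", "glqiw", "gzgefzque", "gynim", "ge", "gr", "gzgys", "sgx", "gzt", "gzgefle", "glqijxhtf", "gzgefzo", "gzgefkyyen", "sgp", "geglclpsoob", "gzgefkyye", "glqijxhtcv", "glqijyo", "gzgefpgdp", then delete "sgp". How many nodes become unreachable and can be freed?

After clearing the end-marker at "sgp", prune upward until reaching a node still needed by another word.
The suffix "p" (1 node) is used only by "sgp"; the node for "sg" still has the child "x", so pruning stops there.
Nodes removed: 1

1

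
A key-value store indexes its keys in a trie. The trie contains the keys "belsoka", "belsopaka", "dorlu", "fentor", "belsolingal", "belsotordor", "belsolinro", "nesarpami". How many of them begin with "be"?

5

Traverse to the node for "be", then collect every word in that subtree.
Matches: "belsoka", "belsolingal", "belsolinro", "belsopaka", "belsotordor"
Count: 5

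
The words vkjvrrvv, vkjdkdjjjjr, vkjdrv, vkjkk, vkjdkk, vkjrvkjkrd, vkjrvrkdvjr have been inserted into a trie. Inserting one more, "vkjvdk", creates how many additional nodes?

Walking "vkjvdk" from the root, the first 4 characters ("vkjv") follow existing edges; "d" is the first miss.
So 6 − 4 = 2 new nodes.

2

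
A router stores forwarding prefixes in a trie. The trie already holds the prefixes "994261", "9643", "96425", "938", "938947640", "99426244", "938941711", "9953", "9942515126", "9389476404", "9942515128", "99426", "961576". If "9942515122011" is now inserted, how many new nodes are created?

The longest prefix of "9942515122011" already in the trie is "994251512" (length 9).
Each of the 4 remaining characters creates one node.

4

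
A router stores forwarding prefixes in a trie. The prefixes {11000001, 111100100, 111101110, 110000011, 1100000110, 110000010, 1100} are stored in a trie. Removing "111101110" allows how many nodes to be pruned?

After clearing the end-marker at "111101110", prune upward until reaching a node still needed by another word.
The suffix "1110" (4 nodes) is used only by "111101110"; the node for "11110" still has the child "0", so pruning stops there.
Nodes removed: 4

4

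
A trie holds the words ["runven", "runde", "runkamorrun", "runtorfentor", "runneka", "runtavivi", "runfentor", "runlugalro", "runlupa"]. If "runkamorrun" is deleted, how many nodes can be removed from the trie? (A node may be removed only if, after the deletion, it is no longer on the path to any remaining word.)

8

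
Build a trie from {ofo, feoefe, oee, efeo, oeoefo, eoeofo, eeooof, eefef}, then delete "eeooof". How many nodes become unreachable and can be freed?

Walk "eeooof" from the leaf back toward the root, removing each node that no remaining word uses.
The suffix "ooof" (4 nodes) is used only by "eeooof"; the node for "ee" still has the child "f", so pruning stops there.
Nodes removed: 4

4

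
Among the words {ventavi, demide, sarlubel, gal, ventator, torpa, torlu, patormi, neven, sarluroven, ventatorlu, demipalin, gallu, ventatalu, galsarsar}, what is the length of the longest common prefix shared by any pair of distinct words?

8

Look for the deepest trie node that still has at least two words in its subtree.
e.g. "ventator" and "ventatorlu" share the prefix "ventator" of length 8; no pair shares a longer one.
Longest shared-prefix length: 8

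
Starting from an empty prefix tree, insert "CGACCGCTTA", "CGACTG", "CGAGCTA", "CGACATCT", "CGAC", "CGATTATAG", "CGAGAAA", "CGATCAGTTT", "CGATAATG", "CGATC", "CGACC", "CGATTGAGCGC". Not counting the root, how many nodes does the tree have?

For each word, the new-node count is its length minus the longest prefix already in the trie:
  "CGACCGCTTA" → 10 new (C, G, A, C, C, G, C, T, T, A)
  "CGACTG" → prefix "CGAC" already present; 2 new (T, G)
  "CGAGCTA" → prefix "CGA" already present; 4 new (G, C, T, A)
  "CGACATCT" → prefix "CGAC" already present; 4 new (A, T, C, T)
  "CGAC" → prefix "CGAC" already present; 0 new (none)
  "CGATTATAG" → prefix "CGA" already present; 6 new (T, T, A, T, A, G)
  "CGAGAAA" → prefix "CGAG" already present; 3 new (A, A, A)
  "CGATCAGTTT" → prefix "CGAT" already present; 6 new (C, A, G, T, T, T)
  "CGATAATG" → prefix "CGAT" already present; 4 new (A, A, T, G)
  "CGATC" → prefix "CGATC" already present; 0 new (none)
  "CGACC" → prefix "CGACC" already present; 0 new (none)
  "CGATTGAGCGC" → prefix "CGATT" already present; 6 new (G, A, G, C, G, C)
Total nodes = 10 + 2 + 4 + 4 + 0 + 6 + 3 + 6 + 4 + 0 + 0 + 6 = 45

45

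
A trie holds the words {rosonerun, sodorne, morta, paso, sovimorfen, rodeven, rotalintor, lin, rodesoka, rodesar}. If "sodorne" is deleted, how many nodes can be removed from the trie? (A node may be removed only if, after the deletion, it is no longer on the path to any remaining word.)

5

After clearing the end-marker at "sodorne", prune upward until reaching a node still needed by another word.
The suffix "dorne" (5 nodes) is used only by "sodorne"; the node for "so" still has the child "v", so pruning stops there.
Nodes removed: 5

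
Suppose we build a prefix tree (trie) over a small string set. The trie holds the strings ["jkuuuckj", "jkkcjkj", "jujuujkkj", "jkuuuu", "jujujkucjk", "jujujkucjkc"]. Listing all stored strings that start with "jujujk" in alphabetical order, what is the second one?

jujujkucjkc

Words with prefix "jujujk", in lexicographic order: "jujujkucjk", "jujujkucjkc"
The 2nd is jujujkucjkc.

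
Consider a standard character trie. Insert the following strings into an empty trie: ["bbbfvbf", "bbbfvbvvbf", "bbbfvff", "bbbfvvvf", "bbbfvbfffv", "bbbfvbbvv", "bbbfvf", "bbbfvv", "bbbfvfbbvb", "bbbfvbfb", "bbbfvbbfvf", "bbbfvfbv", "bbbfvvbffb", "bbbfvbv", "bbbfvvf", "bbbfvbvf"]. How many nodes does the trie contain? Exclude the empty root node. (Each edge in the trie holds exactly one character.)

Trie structure (* marks end of a word):
(root)
└─ b
   └─ b
      └─ b
         └─ f
            └─ v
               ├─ b
               │  ├─ b
               │  │  ├─ f
               │  │  │  └─ v
               │  │  │     └─ f *
               │  │  └─ v
               │  │     └─ v *
               │  ├─ f *
               │  │  ├─ b *
               │  │  └─ f
               │  │     └─ f
               │  │        └─ v *
               │  └─ v *
               │     ├─ f *
               │     └─ v
               │        └─ b
               │           └─ f *
               ├─ f *
               │  ├─ b
               │  │  ├─ b
               │  │  │  └─ v
               │  │  │     └─ b *
               │  │  └─ v *
               │  └─ f *
               └─ v *
                  ├─ b
                  │  └─ f
                  │     └─ f
                  │        └─ b *
                  ├─ f *
                  └─ v
                     └─ f *
Counting every labelled node above: 37.

37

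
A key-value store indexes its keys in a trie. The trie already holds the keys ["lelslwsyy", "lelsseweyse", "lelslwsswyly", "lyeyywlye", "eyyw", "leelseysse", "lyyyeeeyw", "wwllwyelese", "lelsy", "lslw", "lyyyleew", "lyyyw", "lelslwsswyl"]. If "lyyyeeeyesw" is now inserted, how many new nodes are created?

3

Walking "lyyyeeeyesw" from the root, the first 8 characters ("lyyyeeey") follow existing edges; "e" is the first miss.
New nodes needed: |"lyyyeeeyesw"| − 8 = 11 − 8 = 3.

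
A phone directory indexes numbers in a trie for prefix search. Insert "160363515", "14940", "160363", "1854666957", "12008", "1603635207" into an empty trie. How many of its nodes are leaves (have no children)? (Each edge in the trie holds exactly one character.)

A leaf is a node with no children — equivalently, the end of a word that is not a proper prefix of any other stored word.
Those words: "12008", "14940", "160363515", "1603635207", "1854666957"
Leaf count: 5

5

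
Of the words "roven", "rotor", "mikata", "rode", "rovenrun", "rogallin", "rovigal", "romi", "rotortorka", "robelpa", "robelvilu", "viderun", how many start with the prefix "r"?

Walk to "r"; the words in its subtree are exactly those with that prefix.
Matches: "robelpa", "robelvilu", "rode", "rogallin", "romi", "rotor", "rotortorka", "roven", "rovenrun", "rovigal"
Count: 10

10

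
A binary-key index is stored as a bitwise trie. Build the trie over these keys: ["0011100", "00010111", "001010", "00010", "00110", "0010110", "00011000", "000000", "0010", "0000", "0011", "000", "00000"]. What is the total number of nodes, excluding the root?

26

Count nodes per top-level branch (shared prefixes stored once):
  '0'-branch (000, 0000, 00000, 000000, 00010, 00010111, 00011000, 0010, 001010, 0010110, 0011, 00110, 0011100): 26 nodes
Sum: 26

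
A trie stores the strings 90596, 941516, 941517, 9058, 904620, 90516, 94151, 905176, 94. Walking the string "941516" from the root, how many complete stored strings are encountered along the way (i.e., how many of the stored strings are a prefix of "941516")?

3

Walk "941516" from the root; an end-of-word marker is hit whenever a stored word is a prefix of "941516".
Prefixes of the query that are stored words: "94", "94151", "941516"
Count: 3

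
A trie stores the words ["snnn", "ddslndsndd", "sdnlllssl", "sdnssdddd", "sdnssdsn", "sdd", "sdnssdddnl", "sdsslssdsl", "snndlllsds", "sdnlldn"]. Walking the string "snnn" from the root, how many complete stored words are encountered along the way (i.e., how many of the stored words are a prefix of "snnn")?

Walk "snnn" from the root; an end-of-word marker is hit whenever a stored word is a prefix of "snnn".
Prefixes of the query that are stored words: "snnn"
Count: 1

1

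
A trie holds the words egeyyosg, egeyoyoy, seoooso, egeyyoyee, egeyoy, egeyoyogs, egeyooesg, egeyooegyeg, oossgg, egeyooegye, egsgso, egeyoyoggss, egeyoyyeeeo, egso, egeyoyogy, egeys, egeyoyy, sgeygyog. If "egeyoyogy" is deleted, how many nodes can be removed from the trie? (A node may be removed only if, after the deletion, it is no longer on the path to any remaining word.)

1

A node on "egeyoyogy"'s path can go only if nothing else ends at it or branches off below it.
The suffix "y" (1 node) is used only by "egeyoyogy"; the node for "egeyoyog" still has the child "s", so pruning stops there.
Nodes removed: 1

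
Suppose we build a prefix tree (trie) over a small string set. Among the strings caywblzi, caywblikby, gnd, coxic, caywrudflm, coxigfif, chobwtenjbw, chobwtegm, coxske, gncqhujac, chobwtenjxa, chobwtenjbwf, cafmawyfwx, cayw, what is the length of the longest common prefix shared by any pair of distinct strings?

The deepest shared node is where two words last agree before diverging.
e.g. "chobwtenjbw" and "chobwtenjbwf" share the prefix "chobwtenjbw" of length 11; no pair shares a longer one.
Longest shared-prefix length: 11

11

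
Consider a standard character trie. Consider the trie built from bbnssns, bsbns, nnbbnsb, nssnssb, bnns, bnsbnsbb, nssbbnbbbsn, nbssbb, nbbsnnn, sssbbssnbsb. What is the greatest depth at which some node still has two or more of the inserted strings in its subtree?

3

Equivalently: take the maximum, over all pairs, of their longest common prefix length.
e.g. "nssbbnbbbsn" and "nssnssb" share the prefix "nss" of length 3; no pair shares a longer one.
Longest shared-prefix length: 3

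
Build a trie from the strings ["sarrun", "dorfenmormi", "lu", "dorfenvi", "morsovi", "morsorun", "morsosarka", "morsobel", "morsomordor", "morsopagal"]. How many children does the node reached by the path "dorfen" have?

2

The children of the "dorfen" node are the distinct next characters among strings starting with "dorfen".
Distinct next characters after "dorfen": m, v.
That node has 2 child edges.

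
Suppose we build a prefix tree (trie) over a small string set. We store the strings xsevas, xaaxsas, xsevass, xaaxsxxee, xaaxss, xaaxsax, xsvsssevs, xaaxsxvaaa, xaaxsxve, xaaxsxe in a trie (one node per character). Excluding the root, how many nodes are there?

32

Count nodes per top-level branch (shared prefixes stored once):
  'x'-branch (xaaxsas, xaaxsax, xaaxss, xaaxsxe, xaaxsxvaaa, xaaxsxve, xaaxsxxee, xsevas, xsevass, xsvsssevs): 32 nodes
Sum: 32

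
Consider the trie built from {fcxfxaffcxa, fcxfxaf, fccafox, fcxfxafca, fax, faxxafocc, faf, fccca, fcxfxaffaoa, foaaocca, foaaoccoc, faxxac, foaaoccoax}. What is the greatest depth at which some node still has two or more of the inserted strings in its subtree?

8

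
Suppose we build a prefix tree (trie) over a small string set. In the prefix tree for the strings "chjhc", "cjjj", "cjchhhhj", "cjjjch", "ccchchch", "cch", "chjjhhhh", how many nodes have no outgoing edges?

6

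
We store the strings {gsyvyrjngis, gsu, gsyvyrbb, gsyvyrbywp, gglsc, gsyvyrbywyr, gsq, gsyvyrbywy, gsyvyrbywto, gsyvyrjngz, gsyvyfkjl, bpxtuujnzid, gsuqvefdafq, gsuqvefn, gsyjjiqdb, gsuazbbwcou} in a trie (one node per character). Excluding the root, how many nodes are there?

65

Trace insertions, counting only characters that open a new branch:
  "gsyvyrjngis" → 11 new (g, s, y, v, y, r, j, n, g, i, s)
  "gsu" → prefix "gs" already present; 1 new (u)
  "gsyvyrbb" → prefix "gsyvyr" already present; 2 new (b, b)
  "gsyvyrbywp" → prefix "gsyvyrb" already present; 3 new (y, w, p)
  "gglsc" → prefix "g" already present; 4 new (g, l, s, c)
  "gsyvyrbywyr" → prefix "gsyvyrbyw" already present; 2 new (y, r)
  "gsq" → prefix "gs" already present; 1 new (q)
  "gsyvyrbywy" → prefix "gsyvyrbywy" already present; 0 new (none)
  "gsyvyrbywto" → prefix "gsyvyrbyw" already present; 2 new (t, o)
  "gsyvyrjngz" → prefix "gsyvyrjng" already present; 1 new (z)
  "gsyvyfkjl" → prefix "gsyvy" already present; 4 new (f, k, j, l)
  "bpxtuujnzid" → 11 new (b, p, x, t, u, u, j, n, z, i, d)
  "gsuqvefdafq" → prefix "gsu" already present; 8 new (q, v, e, f, d, a, f, q)
  "gsuqvefn" → prefix "gsuqvef" already present; 1 new (n)
  "gsyjjiqdb" → prefix "gsy" already present; 6 new (j, j, i, q, d, b)
  "gsuazbbwcou" → prefix "gsu" already present; 8 new (a, z, b, b, w, c, o, u)
Total nodes = 11 + 1 + 2 + 3 + 4 + 2 + 1 + 0 + 2 + 1 + 4 + 11 + 8 + 1 + 6 + 8 = 65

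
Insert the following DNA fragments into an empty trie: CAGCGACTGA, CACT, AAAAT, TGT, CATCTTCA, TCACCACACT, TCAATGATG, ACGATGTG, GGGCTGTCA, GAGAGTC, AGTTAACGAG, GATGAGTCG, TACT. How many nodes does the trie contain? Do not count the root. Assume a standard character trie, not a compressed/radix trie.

82

Trace insertions, counting only characters that open a new branch:
  "CAGCGACTGA" → 10 new (C, A, G, C, G, A, C, T, G, A)
  "CACT" → prefix "CA" already present; 2 new (C, T)
  "AAAAT" → 5 new (A, A, A, A, T)
  "TGT" → 3 new (T, G, T)
  "CATCTTCA" → prefix "CA" already present; 6 new (T, C, T, T, C, A)
  "TCACCACACT" → prefix "T" already present; 9 new (C, A, C, C, A, C, A, C, T)
  "TCAATGATG" → prefix "TCA" already present; 6 new (A, T, G, A, T, G)
  "ACGATGTG" → prefix "A" already present; 7 new (C, G, A, T, G, T, G)
  "GGGCTGTCA" → 9 new (G, G, G, C, T, G, T, C, A)
  "GAGAGTC" → prefix "G" already present; 6 new (A, G, A, G, T, C)
  "AGTTAACGAG" → prefix "A" already present; 9 new (G, T, T, A, A, C, G, A, G)
  "GATGAGTCG" → prefix "GA" already present; 7 new (T, G, A, G, T, C, G)
  "TACT" → prefix "T" already present; 3 new (A, C, T)
Total nodes = 10 + 2 + 5 + 3 + 6 + 9 + 6 + 7 + 9 + 6 + 9 + 7 + 3 = 82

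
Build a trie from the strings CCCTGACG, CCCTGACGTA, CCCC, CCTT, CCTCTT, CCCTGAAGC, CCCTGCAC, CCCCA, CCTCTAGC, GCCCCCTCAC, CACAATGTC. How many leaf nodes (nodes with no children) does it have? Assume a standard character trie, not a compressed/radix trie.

9

A leaf is a node with no children — equivalently, the end of a word that is not a proper prefix of any other stored word.
Those words: "CACAATGTC", "CCCCA", "CCCTGAAGC", "CCCTGACGTA", "CCCTGCAC", "CCTCTAGC", "CCTCTT", "CCTT", "GCCCCCTCAC"
Leaf count: 9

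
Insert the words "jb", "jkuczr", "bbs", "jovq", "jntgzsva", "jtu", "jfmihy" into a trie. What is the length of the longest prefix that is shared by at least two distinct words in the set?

1

Look for the deepest trie node that still has at least two words in its subtree.
"jb" and "jfmihy" agree on "j" (1 characters) before diverging; nothing deeper is shared.
Longest shared-prefix length: 1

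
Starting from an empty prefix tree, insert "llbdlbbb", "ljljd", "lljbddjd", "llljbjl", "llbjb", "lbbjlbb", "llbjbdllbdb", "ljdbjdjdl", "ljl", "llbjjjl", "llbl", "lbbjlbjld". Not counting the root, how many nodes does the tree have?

For each word, the new-node count is its length minus the longest prefix already in the trie:
  "llbdlbbb" → 8 new (l, l, b, d, l, b, b, b)
  "ljljd" → prefix "l" already present; 4 new (j, l, j, d)
  "lljbddjd" → prefix "ll" already present; 6 new (j, b, d, d, j, d)
  "llljbjl" → prefix "ll" already present; 5 new (l, j, b, j, l)
  "llbjb" → prefix "llb" already present; 2 new (j, b)
  "lbbjlbb" → prefix "l" already present; 6 new (b, b, j, l, b, b)
  "llbjbdllbdb" → prefix "llbjb" already present; 6 new (d, l, l, b, d, b)
  "ljdbjdjdl" → prefix "lj" already present; 7 new (d, b, j, d, j, d, l)
  "ljl" → prefix "ljl" already present; 0 new (none)
  "llbjjjl" → prefix "llbj" already present; 3 new (j, j, l)
  "llbl" → prefix "llb" already present; 1 new (l)
  "lbbjlbjld" → prefix "lbbjlb" already present; 3 new (j, l, d)
Total nodes = 8 + 4 + 6 + 5 + 2 + 6 + 6 + 7 + 0 + 3 + 1 + 3 = 51

51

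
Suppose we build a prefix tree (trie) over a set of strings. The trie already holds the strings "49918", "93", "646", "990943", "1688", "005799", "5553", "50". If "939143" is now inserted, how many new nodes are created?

4

"93" is already a path in the trie; the remaining "9143" must be added.
So 6 − 2 = 4 new nodes.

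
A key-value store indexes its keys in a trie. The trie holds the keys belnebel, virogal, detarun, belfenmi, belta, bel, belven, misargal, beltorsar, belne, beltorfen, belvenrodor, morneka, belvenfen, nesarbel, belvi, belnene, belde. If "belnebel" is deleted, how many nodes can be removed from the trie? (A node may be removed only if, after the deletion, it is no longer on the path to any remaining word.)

3

After clearing the end-marker at "belnebel", prune upward until reaching a node still needed by another word.
The suffix "bel" (3 nodes) is used only by "belnebel"; the node for "belne" still has the child "n", so pruning stops there.
Nodes removed: 3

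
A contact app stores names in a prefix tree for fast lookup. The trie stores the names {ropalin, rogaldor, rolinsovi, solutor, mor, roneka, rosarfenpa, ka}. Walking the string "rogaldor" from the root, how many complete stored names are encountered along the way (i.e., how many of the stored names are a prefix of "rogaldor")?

1

Traverse "rogaldor" character by character; count nodes along the way that are marked as word ends.
Prefixes of the query that are stored words: "rogaldor"
Count: 1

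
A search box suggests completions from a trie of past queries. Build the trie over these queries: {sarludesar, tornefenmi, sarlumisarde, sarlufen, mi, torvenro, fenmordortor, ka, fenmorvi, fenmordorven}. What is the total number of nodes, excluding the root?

56

Trace insertions, counting only characters that open a new branch:
  "sarludesar" → 10 new (s, a, r, l, u, d, e, s, a, r)
  "tornefenmi" → 10 new (t, o, r, n, e, f, e, n, m, i)
  "sarlumisarde" → prefix "sarlu" already present; 7 new (m, i, s, a, r, d, e)
  "sarlufen" → prefix "sarlu" already present; 3 new (f, e, n)
  "mi" → 2 new (m, i)
  "torvenro" → prefix "tor" already present; 5 new (v, e, n, r, o)
  "fenmordortor" → 12 new (f, e, n, m, o, r, d, o, r, t, o, r)
  "ka" → 2 new (k, a)
  "fenmorvi" → prefix "fenmor" already present; 2 new (v, i)
  "fenmordorven" → prefix "fenmordor" already present; 3 new (v, e, n)
Total nodes = 10 + 10 + 7 + 3 + 2 + 5 + 12 + 2 + 2 + 3 = 56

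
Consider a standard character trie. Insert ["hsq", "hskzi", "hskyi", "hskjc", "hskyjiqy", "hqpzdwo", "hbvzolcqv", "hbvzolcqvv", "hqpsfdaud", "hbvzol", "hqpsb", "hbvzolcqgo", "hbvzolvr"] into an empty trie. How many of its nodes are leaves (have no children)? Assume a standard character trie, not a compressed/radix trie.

11

A leaf is a node with no children — equivalently, the end of a word that is not a proper prefix of any other stored word.
Those words: "hbvzolcqgo", "hbvzolcqvv", "hbvzolvr", "hqpsb", "hqpsfdaud", "hqpzdwo", "hskjc", "hskyi", "hskyjiqy", "hskzi", "hsq"
Leaf count: 11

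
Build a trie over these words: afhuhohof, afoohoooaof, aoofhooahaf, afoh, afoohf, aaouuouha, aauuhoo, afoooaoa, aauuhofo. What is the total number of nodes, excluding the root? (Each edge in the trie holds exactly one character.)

For each word, the new-node count is its length minus the longest prefix already in the trie:
  "afhuhohof" → 9 new (a, f, h, u, h, o, h, o, f)
  "afoohoooaof" → prefix "af" already present; 9 new (o, o, h, o, o, o, a, o, f)
  "aoofhooahaf" → prefix "a" already present; 10 new (o, o, f, h, o, o, a, h, a, f)
  "afoh" → prefix "afo" already present; 1 new (h)
  "afoohf" → prefix "afooh" already present; 1 new (f)
  "aaouuouha" → prefix "a" already present; 8 new (a, o, u, u, o, u, h, a)
  "aauuhoo" → prefix "aa" already present; 5 new (u, u, h, o, o)
  "afoooaoa" → prefix "afoo" already present; 4 new (o, a, o, a)
  "aauuhofo" → prefix "aauuho" already present; 2 new (f, o)
Total nodes = 9 + 9 + 10 + 1 + 1 + 8 + 5 + 4 + 2 = 49

49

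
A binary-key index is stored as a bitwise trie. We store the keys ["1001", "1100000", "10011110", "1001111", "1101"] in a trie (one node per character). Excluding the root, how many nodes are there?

Count nodes per top-level branch (shared prefixes stored once):
  '1'-branch (1001, 1001111, 10011110, 1100000, 1101): 15 nodes
Sum: 15

15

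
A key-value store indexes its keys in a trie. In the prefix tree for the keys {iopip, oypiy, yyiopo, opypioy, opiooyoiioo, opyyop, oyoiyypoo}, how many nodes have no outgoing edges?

A leaf is a node with no children — equivalently, the end of a word that is not a proper prefix of any other stored word.
Those words: "iopip", "opiooyoiioo", "opypioy", "opyyop", "oyoiyypoo", "oypiy", "yyiopo"
Leaf count: 7

7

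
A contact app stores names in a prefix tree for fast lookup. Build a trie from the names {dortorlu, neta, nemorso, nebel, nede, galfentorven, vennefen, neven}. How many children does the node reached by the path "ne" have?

The children of the "ne" node are the distinct next characters among strings starting with "ne".
Distinct next characters after "ne": b, d, m, t, v.
That node has 5 child edges.

5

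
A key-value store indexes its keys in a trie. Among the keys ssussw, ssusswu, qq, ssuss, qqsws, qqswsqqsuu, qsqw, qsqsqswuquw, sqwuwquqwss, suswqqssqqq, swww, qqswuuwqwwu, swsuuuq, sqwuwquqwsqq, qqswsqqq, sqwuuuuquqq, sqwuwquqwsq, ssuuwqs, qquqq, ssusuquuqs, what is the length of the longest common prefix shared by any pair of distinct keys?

The deepest shared node is where two words last agree before diverging.
"sqwuwquqwsq" and "sqwuwquqwsqq" agree on "sqwuwquqwsq" (11 characters) before diverging; nothing deeper is shared.
Longest shared-prefix length: 11

11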